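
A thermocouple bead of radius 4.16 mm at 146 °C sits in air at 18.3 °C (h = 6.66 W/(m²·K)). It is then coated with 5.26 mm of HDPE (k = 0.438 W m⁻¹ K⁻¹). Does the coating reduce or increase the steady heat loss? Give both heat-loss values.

increases: 0.185 → 0.803 W

Critical radius for a sphere: r_cr = 2k/h = 0.132 m = 13.2 cm.
Outer radius after coating: r₂ = 0.00416 + 0.00526 = 0.00942 m.
Since r₁ < r_cr and r₂ ≤ r_cr, the coating moves toward the maximum at r_cr — heat loss rises.
Bare: R = 1/(4πr₁²h) = 690.4 K/W; Q = 127.7/690.4 = 0.185 W.
Coated: R = R_cond + R_conv = 159.0 K/W; Q = 127.7/159.0 = 0.803 W.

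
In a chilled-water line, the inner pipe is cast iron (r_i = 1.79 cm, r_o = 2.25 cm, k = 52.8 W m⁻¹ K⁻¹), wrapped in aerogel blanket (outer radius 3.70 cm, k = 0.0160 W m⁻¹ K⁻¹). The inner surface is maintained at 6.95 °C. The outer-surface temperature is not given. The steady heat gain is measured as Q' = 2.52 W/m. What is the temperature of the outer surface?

T_out = 19.4 °C

Sum the resistances:
  R'_cast iron = ln(0.0225/0.0179)/(2πk) = 0.2287/(2π·52.8) = 6.894×10^-4 m·K/W
  R'_aerogel blanket = ln(0.0370/0.0225)/(2πk) = 0.4974/(2π·0.0160) = 4.948 m·K/W
ΣR = 4.948 m·K/W
ΔT = Q'·ΣR = 2.52 × 4.948 = 12.47 K
Heat flows inward, so T_out = T_in + ΔT = 6.95 + 12.47 = 19.4 °C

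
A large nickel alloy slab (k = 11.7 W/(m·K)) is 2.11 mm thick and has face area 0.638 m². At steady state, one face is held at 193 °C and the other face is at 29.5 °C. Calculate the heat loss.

Q = 578 kW

Q = kA·ΔT/L = 11.7 × 0.638 × |193 °C − 29.5 °C| / 0.00211 = 5.78×10^5 W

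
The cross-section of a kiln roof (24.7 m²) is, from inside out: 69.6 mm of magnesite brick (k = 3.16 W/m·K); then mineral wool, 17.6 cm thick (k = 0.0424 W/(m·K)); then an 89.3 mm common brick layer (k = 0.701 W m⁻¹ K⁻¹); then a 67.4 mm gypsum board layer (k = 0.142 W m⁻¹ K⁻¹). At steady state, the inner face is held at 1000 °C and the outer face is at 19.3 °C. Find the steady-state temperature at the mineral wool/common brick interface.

T = 143 °C

Series thermal resistances, inner to outer:
  R_magnesite brick = L/(kA) = 0.0696/(3.16·24.7) = 8.917×10^-4 K/W
  R_mineral wool = L/(kA) = 0.176/(0.0424·24.7) = 0.1681 K/W
  R_common brick = L/(kA) = 0.0893/(0.701·24.7) = 0.005157 K/W
  R_gypsum board = L/(kA) = 0.0674/(0.142·24.7) = 0.01922 K/W
ΣR = 8.917×10^-4 + 0.1681 + 0.005157 + 0.01922 = 0.1934 K/W
Q = ΔT/ΣR = (1000 °C − 19.3 °C)/0.1934 = 5071 W
From the inner boundary to the mineral wool/common brick interface, ΣR_partial = 0.1690 K/W.
T_interface = T_in − Q·ΣR_partial = 1000 °C − (5071)(0.1690) = 143 °C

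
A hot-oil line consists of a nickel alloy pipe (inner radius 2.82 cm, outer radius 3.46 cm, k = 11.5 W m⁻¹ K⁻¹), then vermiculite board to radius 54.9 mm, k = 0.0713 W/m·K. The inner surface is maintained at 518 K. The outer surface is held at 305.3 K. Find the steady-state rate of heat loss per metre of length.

Treat each layer as a resistance in series:
  R'_nickel alloy = ln(0.0346/0.0282)/(2πk) = 0.2045/(2π·11.5) = 0.002831 m·K/W
  R'_vermiculite board = ln(0.0549/0.0346)/(2πk) = 0.4617/(2π·0.0713) = 1.031 m·K/W
ΣR = 0.002831 + 1.031 = 1.034 m·K/W
Q' = ΔT/ΣR = (518 K − 305.3 K)/1.034 = 206 W/m

Q' = 206 W/m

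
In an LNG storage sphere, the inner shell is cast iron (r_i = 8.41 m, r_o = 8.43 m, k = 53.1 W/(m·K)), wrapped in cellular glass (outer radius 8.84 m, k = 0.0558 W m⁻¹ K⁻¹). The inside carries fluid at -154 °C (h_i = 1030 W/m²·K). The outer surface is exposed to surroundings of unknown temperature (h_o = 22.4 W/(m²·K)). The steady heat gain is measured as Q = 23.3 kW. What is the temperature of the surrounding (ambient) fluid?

T_out = 29.9 °C

Series resistances:
  R_conv,in = 1/(4πr²h) = 1/(4π·8.41²·1030) = 1.092×10^-6 K/W
  R_cast iron = (1/8.41 − 1/8.43)/(4πk) = 2.821×10^-4/(4π·53.1) = 4.228×10^-7 K/W
  R_cellular glass = (1/8.43 − 1/8.84)/(4πk) = 0.005502/(4π·0.0558) = 0.007846 K/W
  R_conv,out = 1/(4πr²h) = 1/(4π·8.84²·22.4) = 4.546×10^-5 K/W
ΣR = 0.007893 K/W
ΔT = Q·ΣR = 23300 × 0.007893 = 183.9 K
Heat flows inward, so T_out = T_in + ΔT = -154 + 183.9 = 29.9 °C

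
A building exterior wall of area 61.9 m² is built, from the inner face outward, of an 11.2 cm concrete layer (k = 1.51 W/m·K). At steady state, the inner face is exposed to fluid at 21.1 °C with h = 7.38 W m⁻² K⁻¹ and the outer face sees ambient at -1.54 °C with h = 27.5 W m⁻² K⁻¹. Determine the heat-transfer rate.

Q = 5.70 kW

Series thermal resistances, inner to outer:
  R_conv,in = 1/(hA) = 1/(7.38·61.9) = 0.002189 K/W
  R_concrete = L/(kA) = 0.112/(1.51·61.9) = 0.001198 K/W
  R_conv,out = 1/(hA) = 1/(27.5·61.9) = 5.875×10^-4 K/W
ΣR = 0.002189 + 0.001198 + 5.875×10^-4 = 0.003974 K/W
Q = ΔT/ΣR = (21.1 °C − -1.54 °C)/0.003974 = 5700 W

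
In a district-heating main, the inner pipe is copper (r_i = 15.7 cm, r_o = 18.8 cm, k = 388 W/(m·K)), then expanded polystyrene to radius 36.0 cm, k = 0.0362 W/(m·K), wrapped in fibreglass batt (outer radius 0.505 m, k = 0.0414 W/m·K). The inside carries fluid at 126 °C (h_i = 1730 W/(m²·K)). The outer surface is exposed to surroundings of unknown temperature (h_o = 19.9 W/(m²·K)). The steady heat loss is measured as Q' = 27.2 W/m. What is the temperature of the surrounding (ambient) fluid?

Sum the resistances:
  R'_conv,in = 1/(2πr h) = 1/(2π·0.157·1730) = 5.860×10^-4 m·K/W
  R'_copper = ln(0.188/0.157)/(2πk) = 0.1802/(2π·388) = 7.392×10^-5 m·K/W
  R'_expanded polystyrene = ln(0.360/0.188)/(2πk) = 0.6497/(2π·0.0362) = 2.856 m·K/W
  R'_fibreglass batt = ln(0.505/0.360)/(2πk) = 0.3385/(2π·0.0414) = 1.301 m·K/W
  R'_conv,out = 1/(2πr h) = 1/(2π·0.505·19.9) = 0.01584 m·K/W
ΣR = 4.174 m·K/W
ΔT = Q'·ΣR = 27.2 × 4.174 = 113.5 K
Heat flows outward, so T_out = T_in − ΔT = 126 − 113.5 = 12.5 °C

T_out = 12.5 °C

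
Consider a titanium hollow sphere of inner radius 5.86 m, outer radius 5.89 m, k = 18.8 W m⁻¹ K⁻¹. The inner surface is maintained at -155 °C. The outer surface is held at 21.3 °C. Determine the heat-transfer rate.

Q = 4πk·ΔT/(1/r₁ − 1/r₂) = 4π × 18.8 × 176.3 / (1/5.86 − 1/5.89) = 4.79×10^7 W

Q = 47900 kW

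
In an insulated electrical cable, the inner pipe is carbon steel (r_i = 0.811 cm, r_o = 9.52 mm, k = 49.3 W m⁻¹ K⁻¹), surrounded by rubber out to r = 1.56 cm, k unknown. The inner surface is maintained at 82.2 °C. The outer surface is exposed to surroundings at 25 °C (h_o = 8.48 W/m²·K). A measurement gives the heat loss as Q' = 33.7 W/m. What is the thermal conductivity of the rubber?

ΣR = ΔT/Q' = |82.2 − 25|/33.7 = 1.697 m·K/W
Known resistances:
  R'_carbon steel = ln(0.00952/0.00811)/(2πk) = 0.1603/(2π·49.3) = 5.175×10^-4 m·K/W
  R'_conv,out = 1/(2πr h) = 1/(2π·0.0156·8.48) = 1.203 m·K/W
R_rubber = ΣR − ΣR_known = 1.697 − 1.204 = 0.4930 m·K/W
ln(r₂/r₁)/(2πk) = 0.4930 ⇒ k = 0.4939/(2π·0.4930) = 0.159 W/m·K

k = 0.159 W/m·K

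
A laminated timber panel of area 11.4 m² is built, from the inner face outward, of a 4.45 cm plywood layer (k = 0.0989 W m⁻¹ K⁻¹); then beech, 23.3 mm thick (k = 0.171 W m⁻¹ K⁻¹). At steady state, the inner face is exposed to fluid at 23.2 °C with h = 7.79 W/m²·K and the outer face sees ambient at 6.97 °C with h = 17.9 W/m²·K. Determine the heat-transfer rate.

Q = 240 W

Treat each layer as a resistance in series:
  R_conv,in = 1/(hA) = 1/(7.79·11.4) = 0.01126 K/W
  R_plywood = L/(kA) = 0.0445/(0.0989·11.4) = 0.03947 K/W
  R_beech = L/(kA) = 0.0233/(0.171·11.4) = 0.01195 K/W
  R_conv,out = 1/(hA) = 1/(17.9·11.4) = 0.004901 K/W
ΣR = 0.01126 + 0.03947 + 0.01195 + 0.004901 = 0.06758 K/W
Q = ΔT/ΣR = (23.2 °C − 6.97 °C)/0.06758 = 240 W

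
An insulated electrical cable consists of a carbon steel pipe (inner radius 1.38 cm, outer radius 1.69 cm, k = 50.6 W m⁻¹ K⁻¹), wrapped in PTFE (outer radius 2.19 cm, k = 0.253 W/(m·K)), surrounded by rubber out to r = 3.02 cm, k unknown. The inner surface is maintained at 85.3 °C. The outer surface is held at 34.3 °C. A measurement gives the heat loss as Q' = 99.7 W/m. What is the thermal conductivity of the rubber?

k = 0.147 W/m·K

ΣR = ΔT/Q' = |85.3 − 34.3|/99.7 = 0.5115 m·K/W
Known resistances:
  R'_carbon steel = ln(0.0169/0.0138)/(2πk) = 0.2026/(2π·50.6) = 6.374×10^-4 m·K/W
  R'_PTFE = ln(0.0219/0.0169)/(2πk) = 0.2592/(2π·0.253) = 0.1630 m·K/W
R_rubber = ΣR − ΣR_known = 0.5115 − 0.1636 = 0.3479 m·K/W
ln(r₂/r₁)/(2πk) = 0.3479 ⇒ k = 0.3214/(2π·0.3479) = 0.147 W/m·K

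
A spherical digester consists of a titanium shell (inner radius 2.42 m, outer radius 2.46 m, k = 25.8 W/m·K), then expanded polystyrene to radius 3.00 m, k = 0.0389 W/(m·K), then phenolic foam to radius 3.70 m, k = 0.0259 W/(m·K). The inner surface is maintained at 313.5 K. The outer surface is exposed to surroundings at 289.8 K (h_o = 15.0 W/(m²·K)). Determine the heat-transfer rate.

Resistance network (inner→outer):
  R_titanium = (1/2.42 − 1/2.46)/(4πk) = 0.006719/(4π·25.8) = 2.072×10^-5 K/W
  R_expanded polystyrene = (1/2.46 − 1/3.00)/(4πk) = 0.07317/(4π·0.0389) = 0.1497 K/W
  R_phenolic foam = (1/3.00 − 1/3.70)/(4πk) = 0.06306/(4π·0.0259) = 0.1938 K/W
  R_conv,out = 1/(4πr²h) = 1/(4π·3.70²·15.0) = 3.875×10^-4 K/W
ΣR = 2.072×10^-5 + 0.1497 + 0.1938 + 3.875×10^-4 = 0.3439 K/W
Q = ΔT/ΣR = (313.5 K − 289.8 K)/0.3439 = 68.9 W

Q = 68.9 W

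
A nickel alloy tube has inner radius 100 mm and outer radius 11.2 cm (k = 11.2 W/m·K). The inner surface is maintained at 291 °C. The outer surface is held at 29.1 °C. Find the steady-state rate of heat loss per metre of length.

Q' = 2πk·ΔT/ln(r₂/r₁) = 2π × 11.2 × 261.9 / ln(0.112/0.100) = 1.63×10^5 W/m

Q' = 1.63×10^5 W/m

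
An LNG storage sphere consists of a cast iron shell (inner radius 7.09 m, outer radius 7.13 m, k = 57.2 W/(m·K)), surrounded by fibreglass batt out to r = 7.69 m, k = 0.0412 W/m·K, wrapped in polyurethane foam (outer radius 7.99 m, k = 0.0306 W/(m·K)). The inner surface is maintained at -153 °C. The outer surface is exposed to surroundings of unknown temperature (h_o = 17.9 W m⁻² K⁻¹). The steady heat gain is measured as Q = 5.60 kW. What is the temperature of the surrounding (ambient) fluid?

Sum the resistances:
  R_cast iron = (1/7.09 − 1/7.13)/(4πk) = 7.913×10^-4/(4π·57.2) = 1.101×10^-6 K/W
  R_fibreglass batt = (1/7.13 − 1/7.69)/(4πk) = 0.01021/(4π·0.0412) = 0.01973 K/W
  R_polyurethane foam = (1/7.69 − 1/7.99)/(4πk) = 0.004883/(4π·0.0306) = 0.01270 K/W
  R_conv,out = 1/(4πr²h) = 1/(4π·7.99²·17.9) = 6.964×10^-5 K/W
ΣR = 0.03250 K/W
ΔT = Q·ΣR = 5600 × 0.03250 = 182.0 K
Heat flows inward, so T_out = T_in + ΔT = -153 + 182.0 = 29.0 °C

T_out = 29.0 °C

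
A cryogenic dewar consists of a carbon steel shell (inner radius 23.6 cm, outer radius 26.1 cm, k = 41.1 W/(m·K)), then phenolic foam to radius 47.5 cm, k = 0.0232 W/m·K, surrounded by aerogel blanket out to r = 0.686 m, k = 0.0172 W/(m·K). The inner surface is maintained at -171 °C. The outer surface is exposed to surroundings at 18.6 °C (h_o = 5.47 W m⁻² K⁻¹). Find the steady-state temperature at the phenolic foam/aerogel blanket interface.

T = -45.5 °C

Resistance network (inner→outer):
  R_carbon steel = (1/0.236 − 1/0.261)/(4πk) = 0.4059/(4π·41.1) = 7.858×10^-4 K/W
  R_phenolic foam = (1/0.261 − 1/0.475)/(4πk) = 1.726/(4π·0.0232) = 5.921 K/W
  R_aerogel blanket = (1/0.475 − 1/0.686)/(4πk) = 0.6475/(4π·0.0172) = 2.996 K/W
  R_conv,out = 1/(4πr²h) = 1/(4π·0.686²·5.47) = 0.03091 K/W
ΣR = 7.858×10^-4 + 5.921 + 2.996 + 0.03091 = 8.949 K/W
Q = ΔT/ΣR = (-171 °C − 18.6 °C)/8.949 = -21.19 W
From the inner boundary to the phenolic foam/aerogel blanket interface, ΣR_partial = 5.922 K/W.
T_interface = T_in − Q·ΣR_partial = -171 °C − (-21.19)(5.922) = -45.5 °C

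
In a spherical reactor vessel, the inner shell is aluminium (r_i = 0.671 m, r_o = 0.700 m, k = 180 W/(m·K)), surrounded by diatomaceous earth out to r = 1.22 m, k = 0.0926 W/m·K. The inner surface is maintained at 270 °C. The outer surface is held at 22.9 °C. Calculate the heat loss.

Resistance network (inner→outer):
  R_aluminium = (1/0.671 − 1/0.700)/(4πk) = 0.06174/(4π·180) = 2.730×10^-5 K/W
  R_diatomaceous earth = (1/0.700 − 1/1.22)/(4πk) = 0.6089/(4π·0.0926) = 0.5233 K/W
ΣR = 2.730×10^-5 + 0.5233 = 0.5233 K/W
Q = ΔT/ΣR = (270 °C − 22.9 °C)/0.5233 = 472 W

Q = 472 W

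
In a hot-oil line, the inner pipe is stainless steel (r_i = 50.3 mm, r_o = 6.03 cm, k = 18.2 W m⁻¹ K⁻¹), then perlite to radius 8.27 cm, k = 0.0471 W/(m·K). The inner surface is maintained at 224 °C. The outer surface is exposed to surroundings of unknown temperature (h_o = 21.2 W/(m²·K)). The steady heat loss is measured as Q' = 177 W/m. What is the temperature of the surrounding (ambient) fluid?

T_out = 18.7 °C

Sum the resistances:
  R'_stainless steel = ln(0.0603/0.0503)/(2πk) = 0.1813/(2π·18.2) = 0.001586 m·K/W
  R'_perlite = ln(0.0827/0.0603)/(2πk) = 0.3159/(2π·0.0471) = 1.067 m·K/W
  R'_conv,out = 1/(2πr h) = 1/(2π·0.0827·21.2) = 0.09078 m·K/W
ΣR = 1.160 m·K/W
ΔT = Q'·ΣR = 177 × 1.160 = 205.3 K
Heat flows outward, so T_out = T_in − ΔT = 224 − 205.3 = 18.7 °C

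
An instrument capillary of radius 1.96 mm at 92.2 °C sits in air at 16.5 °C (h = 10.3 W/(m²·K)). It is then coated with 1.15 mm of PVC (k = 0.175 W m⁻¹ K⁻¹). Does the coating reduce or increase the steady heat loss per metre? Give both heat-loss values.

Critical radius for a cylinder: r_cr = k/h = 0.0170 m = 1.70 cm.
Outer radius after coating: r₂ = 0.00196 + 0.00115 = 0.00311 m.
Since r₁ < r_cr and r₂ ≤ r_cr, the coating moves toward the maximum at r_cr — heat loss rises.
Bare: R = 1/(2πr₁h) = 7.884 m·K/W; Q = 75.7/7.884 = 9.60 W/m.
Coated: R = R_cond + R_conv = 5.388 m·K/W; Q = 75.7/5.388 = 14.0 W/m.

increases: 9.60 → 14.0 W/m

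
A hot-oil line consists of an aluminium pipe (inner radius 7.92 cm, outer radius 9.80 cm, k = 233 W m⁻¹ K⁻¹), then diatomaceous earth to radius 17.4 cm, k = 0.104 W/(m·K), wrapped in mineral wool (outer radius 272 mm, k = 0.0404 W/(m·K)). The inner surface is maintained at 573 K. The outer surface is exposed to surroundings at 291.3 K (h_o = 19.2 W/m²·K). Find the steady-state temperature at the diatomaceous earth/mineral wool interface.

Resistance network (inner→outer):
  R'_aluminium = ln(0.0980/0.0792)/(2πk) = 0.2130/(2π·233) = 1.455×10^-4 m·K/W
  R'_diatomaceous earth = ln(0.174/0.0980)/(2πk) = 0.5741/(2π·0.104) = 0.8785 m·K/W
  R'_mineral wool = ln(0.272/0.174)/(2πk) = 0.4467/(2π·0.0404) = 1.760 m·K/W
  R'_conv,out = 1/(2πr h) = 1/(2π·0.272·19.2) = 0.03048 m·K/W
ΣR = 1.455×10^-4 + 0.8785 + 1.760 + 0.03048 = 2.669 m·K/W
Q' = ΔT/ΣR = (573 K − 291.3 K)/2.669 = 105.5 W/m
From the inner boundary to the diatomaceous earth/mineral wool interface, ΣR_partial = 0.8786 m·K/W.
T_interface = T_in − Q'·ΣR_partial = 573 K − (105.5)(0.8786) = 480 K

T = 480 K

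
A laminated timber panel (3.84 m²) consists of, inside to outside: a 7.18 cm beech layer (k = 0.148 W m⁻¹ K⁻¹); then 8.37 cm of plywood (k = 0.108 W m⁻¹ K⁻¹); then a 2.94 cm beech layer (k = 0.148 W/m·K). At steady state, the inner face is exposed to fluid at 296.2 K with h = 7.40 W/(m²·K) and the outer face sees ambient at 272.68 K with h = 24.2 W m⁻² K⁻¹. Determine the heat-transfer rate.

Treat each layer as a resistance in series:
  R_conv,in = 1/(hA) = 1/(7.40·3.84) = 0.03519 K/W
  R_beech = L/(kA) = 0.0718/(0.148·3.84) = 0.1263 K/W
  R_plywood = L/(kA) = 0.0837/(0.108·3.84) = 0.2018 K/W
  R_beech = L/(kA) = 0.0294/(0.148·3.84) = 0.05173 K/W
  R_conv,out = 1/(hA) = 1/(24.2·3.84) = 0.01076 K/W
ΣR = 0.03519 + 0.1263 + 0.2018 + 0.05173 + 0.01076 = 0.4258 K/W
Q = ΔT/ΣR = (296.2 K − 272.68 K)/0.4258 = 55.2 W

Q = 55.2 W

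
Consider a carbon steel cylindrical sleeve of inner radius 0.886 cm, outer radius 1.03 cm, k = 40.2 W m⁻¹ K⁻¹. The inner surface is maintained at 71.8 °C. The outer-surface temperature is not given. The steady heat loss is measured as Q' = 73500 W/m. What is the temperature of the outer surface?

Series resistances:
  R'_carbon steel = ln(0.0103/0.00886)/(2πk) = 0.1506/(2π·40.2) = 5.962×10^-4 m·K/W
ΣR = 5.962×10^-4 m·K/W
ΔT = Q'·ΣR = 73500 × 5.962×10^-4 = 43.82 K
Heat flows outward, so T_out = T_in − ΔT = 71.8 − 43.82 = 28.0 °C

T_out = 28.0 °C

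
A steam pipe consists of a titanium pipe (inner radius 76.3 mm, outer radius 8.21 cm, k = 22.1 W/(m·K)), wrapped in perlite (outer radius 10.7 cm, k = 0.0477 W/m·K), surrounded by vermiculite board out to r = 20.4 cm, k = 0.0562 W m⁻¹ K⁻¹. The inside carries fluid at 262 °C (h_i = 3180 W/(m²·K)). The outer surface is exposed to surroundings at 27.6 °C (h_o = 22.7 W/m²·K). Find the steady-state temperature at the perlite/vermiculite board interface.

T = 186 °C

Series thermal resistances, inner to outer:
  R'_conv,in = 1/(2πr h) = 1/(2π·0.0763·3180) = 6.559×10^-4 m·K/W
  R'_titanium = ln(0.0821/0.0763)/(2πk) = 0.07327/(2π·22.1) = 5.276×10^-4 m·K/W
  R'_perlite = ln(0.107/0.0821)/(2πk) = 0.2649/(2π·0.0477) = 0.8838 m·K/W
  R'_vermiculite board = ln(0.204/0.107)/(2πk) = 0.6453/(2π·0.0562) = 1.827 m·K/W
  R'_conv,out = 1/(2πr h) = 1/(2π·0.204·22.7) = 0.03437 m·K/W
ΣR = 6.559×10^-4 + 5.276×10^-4 + 0.8838 + 1.827 + 0.03437 = 2.746 m·K/W
Q' = ΔT/ΣR = (262 °C − 27.6 °C)/2.746 = 85.36 W/m
From the inner boundary to the perlite/vermiculite board interface, ΣR_partial = 0.8850 m·K/W.
T_interface = T_in − Q'·ΣR_partial = 262 °C − (85.36)(0.8850) = 186 °C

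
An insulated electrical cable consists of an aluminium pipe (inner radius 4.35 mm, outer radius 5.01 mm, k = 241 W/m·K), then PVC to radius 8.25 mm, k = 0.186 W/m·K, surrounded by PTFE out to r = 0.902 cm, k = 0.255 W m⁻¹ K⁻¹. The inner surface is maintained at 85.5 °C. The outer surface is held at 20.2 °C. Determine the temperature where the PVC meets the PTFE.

T = 27.7 °C

Resistance network (inner→outer):
  R'_aluminium = ln(0.00501/0.00435)/(2πk) = 0.1413/(2π·241) = 9.329×10^-5 m·K/W
  R'_PVC = ln(0.00825/0.00501)/(2πk) = 0.4988/(2π·0.186) = 0.4268 m·K/W
  R'_PTFE = ln(0.00902/0.00825)/(2πk) = 0.08923/(2π·0.255) = 0.05569 m·K/W
ΣR = 9.329×10^-5 + 0.4268 + 0.05569 = 0.4826 m·K/W
Q' = ΔT/ΣR = (85.5 °C − 20.2 °C)/0.4826 = 135.3 W/m
From the inner boundary to the PVC/PTFE interface, ΣR_partial = 0.4269 m·K/W.
T_interface = T_in − Q'·ΣR_partial = 85.5 °C − (135.3)(0.4269) = 27.7 °C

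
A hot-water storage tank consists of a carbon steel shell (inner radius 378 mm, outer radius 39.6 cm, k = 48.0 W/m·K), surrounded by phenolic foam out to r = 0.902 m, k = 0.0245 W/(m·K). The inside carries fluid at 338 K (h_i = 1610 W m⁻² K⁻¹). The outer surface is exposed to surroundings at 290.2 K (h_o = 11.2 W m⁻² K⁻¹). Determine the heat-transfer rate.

Series thermal resistances, inner to outer:
  R_conv,in = 1/(4πr²h) = 1/(4π·0.378²·1610) = 3.459×10^-4 K/W
  R_carbon steel = (1/0.378 − 1/0.396)/(4πk) = 0.1203/(4π·48.0) = 1.994×10^-4 K/W
  R_phenolic foam = (1/0.396 − 1/0.902)/(4πk) = 1.417/(4π·0.0245) = 4.601 K/W
  R_conv,out = 1/(4πr²h) = 1/(4π·0.902²·11.2) = 0.008733 K/W
ΣR = 3.459×10^-4 + 1.994×10^-4 + 4.601 + 0.008733 = 4.610 K/W
Q = ΔT/ΣR = (338 K − 290.2 K)/4.610 = 10.4 W

Q = 10.4 W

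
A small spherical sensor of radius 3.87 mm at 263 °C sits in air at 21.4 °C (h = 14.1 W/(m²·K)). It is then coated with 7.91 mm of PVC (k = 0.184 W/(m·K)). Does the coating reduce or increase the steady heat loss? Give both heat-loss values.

increases: 0.641 → 2.09 W

Critical radius for a sphere: r_cr = 2k/h = 0.0261 m = 2.61 cm.
Outer radius after coating: r₂ = 0.00387 + 0.00791 = 0.01178 m.
Since r₁ < r_cr and r₂ ≤ r_cr, the coating moves toward the maximum at r_cr — heat loss rises.
Bare: R = 1/(4πr₁²h) = 376.8 K/W; Q = 241.6/376.8 = 0.641 W.
Coated: R = R_cond + R_conv = 115.7 K/W; Q = 241.6/115.7 = 2.09 W.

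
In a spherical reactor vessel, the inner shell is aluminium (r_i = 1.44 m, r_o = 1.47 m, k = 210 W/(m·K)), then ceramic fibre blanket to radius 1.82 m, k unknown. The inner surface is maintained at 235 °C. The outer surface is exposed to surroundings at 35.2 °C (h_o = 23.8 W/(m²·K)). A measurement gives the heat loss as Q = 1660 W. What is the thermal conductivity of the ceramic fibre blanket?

ΣR = ΔT/Q = |235 − 35.2|/1660 = 0.1204 K/W
Known resistances:
  R_aluminium = (1/1.44 − 1/1.47)/(4πk) = 0.01417/(4π·210) = 5.370×10^-6 K/W
  R_conv,out = 1/(4πr²h) = 1/(4π·1.82²·23.8) = 0.001009 K/W
R_ceramic fibre blanket = ΣR − ΣR_known = 0.1204 − 0.001014 = 0.1194 K/W
(1/r₁−1/r₂)/(4πk) = 0.1194 ⇒ k = 0.1308/(4π·0.1194) = 0.0872 W/m·K

k = 0.0872 W/m·K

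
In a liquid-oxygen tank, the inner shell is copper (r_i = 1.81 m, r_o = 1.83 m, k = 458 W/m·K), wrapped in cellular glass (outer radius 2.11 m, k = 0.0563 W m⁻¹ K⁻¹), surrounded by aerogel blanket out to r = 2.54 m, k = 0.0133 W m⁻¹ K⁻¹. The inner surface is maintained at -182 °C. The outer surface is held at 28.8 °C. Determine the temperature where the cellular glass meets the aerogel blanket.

Treat each layer as a resistance in series:
  R_copper = (1/1.81 − 1/1.83)/(4πk) = 0.006038/(4π·458) = 1.049×10^-6 K/W
  R_cellular glass = (1/1.83 − 1/2.11)/(4πk) = 0.07251/(4π·0.0563) = 0.1025 K/W
  R_aerogel blanket = (1/2.11 − 1/2.54)/(4πk) = 0.08023/(4π·0.0133) = 0.4801 K/W
ΣR = 1.049×10^-6 + 0.1025 + 0.4801 = 0.5826 K/W
Q = ΔT/ΣR = (-182 °C − 28.8 °C)/0.5826 = -361.8 W
From the inner boundary to the cellular glass/aerogel blanket interface, ΣR_partial = 0.1025 K/W.
T_interface = T_in − Q·ΣR_partial = -182 °C − (-361.8)(0.1025) = -145 °C

T = -145 °C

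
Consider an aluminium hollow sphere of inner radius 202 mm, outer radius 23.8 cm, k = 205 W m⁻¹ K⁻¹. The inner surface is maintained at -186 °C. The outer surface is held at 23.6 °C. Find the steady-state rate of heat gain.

Q = 721 kW

Q = 4πk·ΔT/(1/r₁ − 1/r₂) = 4π × 205 × 209.6 / (1/0.202 − 1/0.238) = 7.21×10^5 W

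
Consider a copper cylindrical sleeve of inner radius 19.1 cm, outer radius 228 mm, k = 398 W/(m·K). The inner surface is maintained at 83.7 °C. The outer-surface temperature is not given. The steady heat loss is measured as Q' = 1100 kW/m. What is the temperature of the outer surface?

Sum the resistances:
  R'_copper = ln(0.228/0.191)/(2πk) = 0.1771/(2π·398) = 7.081×10^-5 m·K/W
ΣR = 7.081×10^-5 m·K/W
ΔT = Q'·ΣR = 1.10×10^6 × 7.081×10^-5 = 77.89 K
Heat flows outward, so T_out = T_in − ΔT = 83.7 − 77.89 = 5.81 °C

T_out = 5.81 °C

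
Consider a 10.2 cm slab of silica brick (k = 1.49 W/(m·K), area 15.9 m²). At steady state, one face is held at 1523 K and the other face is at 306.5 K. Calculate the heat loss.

Q = 283 kW

Q = kA·ΔT/L = 1.49 × 15.9 × |1523 K − 306.5 K| / 0.102 = 2.83×10^5 W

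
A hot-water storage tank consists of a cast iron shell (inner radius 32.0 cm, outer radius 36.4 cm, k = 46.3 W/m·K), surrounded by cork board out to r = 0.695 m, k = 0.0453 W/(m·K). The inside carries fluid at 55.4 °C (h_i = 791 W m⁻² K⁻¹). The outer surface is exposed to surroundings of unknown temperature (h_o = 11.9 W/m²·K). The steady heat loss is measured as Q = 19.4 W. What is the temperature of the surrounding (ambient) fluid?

T_out = 10.5 °C

Series resistances:
  R_conv,in = 1/(4πr²h) = 1/(4π·0.320²·791) = 9.825×10^-4 K/W
  R_cast iron = (1/0.320 − 1/0.364)/(4πk) = 0.3777/(4π·46.3) = 6.492×10^-4 K/W
  R_cork board = (1/0.364 − 1/0.695)/(4πk) = 1.308/(4π·0.0453) = 2.298 K/W
  R_conv,out = 1/(4πr²h) = 1/(4π·0.695²·11.9) = 0.01384 K/W
ΣR = 2.314 K/W
ΔT = Q·ΣR = 19.4 × 2.314 = 44.89 K
Heat flows outward, so T_out = T_in − ΔT = 55.4 − 44.89 = 10.5 °C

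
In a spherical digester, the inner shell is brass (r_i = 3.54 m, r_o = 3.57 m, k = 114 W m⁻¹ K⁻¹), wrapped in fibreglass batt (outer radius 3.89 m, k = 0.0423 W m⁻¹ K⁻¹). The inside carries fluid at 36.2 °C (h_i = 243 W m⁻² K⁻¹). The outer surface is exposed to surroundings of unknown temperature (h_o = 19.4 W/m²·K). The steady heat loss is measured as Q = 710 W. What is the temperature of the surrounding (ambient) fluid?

T_out = 5.21 °C

Sum the resistances:
  R_conv,in = 1/(4πr²h) = 1/(4π·3.54²·243) = 2.613×10^-5 K/W
  R_brass = (1/3.54 − 1/3.57)/(4πk) = 0.002374/(4π·114) = 1.657×10^-6 K/W
  R_fibreglass batt = (1/3.57 − 1/3.89)/(4πk) = 0.02304/(4π·0.0423) = 0.04335 K/W
  R_conv,out = 1/(4πr²h) = 1/(4π·3.89²·19.4) = 2.711×10^-4 K/W
ΣR = 0.04365 K/W
ΔT = Q·ΣR = 710 × 0.04365 = 30.99 K
Heat flows outward, so T_out = T_in − ΔT = 36.2 − 30.99 = 5.21 °C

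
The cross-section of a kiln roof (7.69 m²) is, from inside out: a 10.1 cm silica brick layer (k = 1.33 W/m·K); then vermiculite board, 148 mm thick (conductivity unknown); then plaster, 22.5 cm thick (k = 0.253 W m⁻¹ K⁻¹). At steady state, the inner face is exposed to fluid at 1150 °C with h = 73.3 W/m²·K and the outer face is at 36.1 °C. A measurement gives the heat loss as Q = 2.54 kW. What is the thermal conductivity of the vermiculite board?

ΣR = ΔT/Q = |1150 − 36.1|/2540 = 0.4385 K/W
Known resistances:
  R_conv,in = 1/(hA) = 1/(73.3·7.69) = 0.001774 K/W
  R_silica brick = L/(kA) = 0.101/(1.33·7.69) = 0.009875 K/W
  R_plaster = L/(kA) = 0.225/(0.253·7.69) = 0.1156 K/W
R_vermiculite board = ΣR − ΣR_known = 0.4385 − 0.1272 = 0.3113 K/W
L/(kA) = 0.3113 ⇒ k = 0.148/(0.3113·7.69) = 0.0618 W/m·K

k = 0.0618 W/m·K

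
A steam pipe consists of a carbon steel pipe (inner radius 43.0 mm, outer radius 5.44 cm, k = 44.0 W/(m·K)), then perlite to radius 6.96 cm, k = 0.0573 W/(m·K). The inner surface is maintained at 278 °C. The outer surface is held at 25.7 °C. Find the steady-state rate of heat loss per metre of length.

Treat each layer as a resistance in series:
  R'_carbon steel = ln(0.0544/0.0430)/(2πk) = 0.2352/(2π·44.0) = 8.506×10^-4 m·K/W
  R'_perlite = ln(0.0696/0.0544)/(2πk) = 0.2464/(2π·0.0573) = 0.6844 m·K/W
ΣR = 8.506×10^-4 + 0.6844 = 0.6853 m·K/W
Q' = ΔT/ΣR = (278 °C − 25.7 °C)/0.6853 = 368 W/m

Q' = 368 W/m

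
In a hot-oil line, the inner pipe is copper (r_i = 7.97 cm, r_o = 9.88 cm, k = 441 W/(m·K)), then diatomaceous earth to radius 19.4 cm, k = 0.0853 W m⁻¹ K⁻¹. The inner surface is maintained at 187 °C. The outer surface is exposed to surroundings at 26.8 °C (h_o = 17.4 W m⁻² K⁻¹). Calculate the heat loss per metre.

Q' = 123 W/m

Series thermal resistances, inner to outer:
  R'_copper = ln(0.0988/0.0797)/(2πk) = 0.2148/(2π·441) = 7.753×10^-5 m·K/W
  R'_diatomaceous earth = ln(0.194/0.0988)/(2πk) = 0.6748/(2π·0.0853) = 1.259 m·K/W
  R'_conv,out = 1/(2πr h) = 1/(2π·0.194·17.4) = 0.04715 m·K/W
ΣR = 7.753×10^-5 + 1.259 + 0.04715 = 1.306 m·K/W
Q' = ΔT/ΣR = (187 °C − 26.8 °C)/1.306 = 123 W/m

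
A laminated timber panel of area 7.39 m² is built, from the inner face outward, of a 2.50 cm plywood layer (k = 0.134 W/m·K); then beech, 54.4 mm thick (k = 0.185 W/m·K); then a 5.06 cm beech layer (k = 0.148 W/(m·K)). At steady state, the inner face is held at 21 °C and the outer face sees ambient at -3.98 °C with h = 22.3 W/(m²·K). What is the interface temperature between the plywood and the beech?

T = 15.6 °C

Series thermal resistances, inner to outer:
  R_plywood = L/(kA) = 0.0250/(0.134·7.39) = 0.02525 K/W
  R_beech = L/(kA) = 0.0544/(0.185·7.39) = 0.03979 K/W
  R_beech = L/(kA) = 0.0506/(0.148·7.39) = 0.04626 K/W
  R_conv,out = 1/(hA) = 1/(22.3·7.39) = 0.006068 K/W
ΣR = 0.02525 + 0.03979 + 0.04626 + 0.006068 = 0.1174 K/W
Q = ΔT/ΣR = (21 °C − -3.98 °C)/0.1174 = 212.8 W
From the inner boundary to the plywood/beech interface, ΣR_partial = 0.02525 K/W.
T_interface = T_in − Q·ΣR_partial = 21 °C − (212.8)(0.02525) = 15.6 °C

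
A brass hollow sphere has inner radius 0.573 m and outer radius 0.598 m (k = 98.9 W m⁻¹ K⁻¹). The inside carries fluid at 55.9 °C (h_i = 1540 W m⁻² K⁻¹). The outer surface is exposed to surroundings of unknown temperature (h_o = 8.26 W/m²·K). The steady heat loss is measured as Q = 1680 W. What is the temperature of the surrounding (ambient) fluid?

T_out = 10.3 °C

Sum the resistances:
  R_conv,in = 1/(4πr²h) = 1/(4π·0.573²·1540) = 1.574×10^-4 K/W
  R_brass = (1/0.573 − 1/0.598)/(4πk) = 0.07296/(4π·98.9) = 5.871×10^-5 K/W
  R_conv,out = 1/(4πr²h) = 1/(4π·0.598²·8.26) = 0.02694 K/W
ΣR = 0.02716 K/W
ΔT = Q·ΣR = 1680 × 0.02716 = 45.63 K
Heat flows outward, so T_out = T_in − ΔT = 55.9 − 45.63 = 10.3 °C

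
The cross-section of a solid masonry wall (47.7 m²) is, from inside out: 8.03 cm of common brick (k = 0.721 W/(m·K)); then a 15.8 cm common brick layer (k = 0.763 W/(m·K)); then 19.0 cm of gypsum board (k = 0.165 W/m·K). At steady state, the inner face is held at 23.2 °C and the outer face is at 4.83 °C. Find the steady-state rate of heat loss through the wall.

Q = 596 W

Treat each layer as a resistance in series:
  R_common brick = L/(kA) = 0.0803/(0.721·47.7) = 0.002335 K/W
  R_common brick = L/(kA) = 0.158/(0.763·47.7) = 0.004341 K/W
  R_gypsum board = L/(kA) = 0.190/(0.165·47.7) = 0.02414 K/W
ΣR = 0.002335 + 0.004341 + 0.02414 = 0.03082 K/W
Q = ΔT/ΣR = (23.2 °C − 4.83 °C)/0.03082 = 596 W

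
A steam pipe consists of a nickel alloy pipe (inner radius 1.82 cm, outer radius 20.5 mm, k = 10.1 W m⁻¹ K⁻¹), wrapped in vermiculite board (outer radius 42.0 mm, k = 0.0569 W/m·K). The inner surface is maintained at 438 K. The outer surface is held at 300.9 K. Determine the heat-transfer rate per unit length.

Q' = 68.3 W/m

Series thermal resistances, inner to outer:
  R'_nickel alloy = ln(0.0205/0.0182)/(2πk) = 0.1190/(2π·10.1) = 0.001875 m·K/W
  R'_vermiculite board = ln(0.0420/0.0205)/(2πk) = 0.7172/(2π·0.0569) = 2.006 m·K/W
ΣR = 0.001875 + 2.006 = 2.008 m·K/W
Q' = ΔT/ΣR = (438 K − 300.9 K)/2.008 = 68.3 W/m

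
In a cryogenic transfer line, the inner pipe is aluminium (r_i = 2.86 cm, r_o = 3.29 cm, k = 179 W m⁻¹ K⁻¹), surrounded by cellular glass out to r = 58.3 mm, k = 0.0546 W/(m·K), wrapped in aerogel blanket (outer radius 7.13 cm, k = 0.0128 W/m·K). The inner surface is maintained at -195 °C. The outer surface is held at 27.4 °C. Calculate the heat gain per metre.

Series thermal resistances, inner to outer:
  R'_aluminium = ln(0.0329/0.0286)/(2πk) = 0.1401/(2π·179) = 1.245×10^-4 m·K/W
  R'_cellular glass = ln(0.0583/0.0329)/(2πk) = 0.5721/(2π·0.0546) = 1.668 m·K/W
  R'_aerogel blanket = ln(0.0713/0.0583)/(2πk) = 0.2013/(2π·0.0128) = 2.503 m·K/W
ΣR = 1.245×10^-4 + 1.668 + 2.503 = 4.171 m·K/W
Q' = ΔT/ΣR = (-195 °C − 27.4 °C)/4.171 = -53.3 W/m
(Negative Q' ⇒ heat flows inward; heat gain = 53.3 W/m.)

Q' = 53.3 W/m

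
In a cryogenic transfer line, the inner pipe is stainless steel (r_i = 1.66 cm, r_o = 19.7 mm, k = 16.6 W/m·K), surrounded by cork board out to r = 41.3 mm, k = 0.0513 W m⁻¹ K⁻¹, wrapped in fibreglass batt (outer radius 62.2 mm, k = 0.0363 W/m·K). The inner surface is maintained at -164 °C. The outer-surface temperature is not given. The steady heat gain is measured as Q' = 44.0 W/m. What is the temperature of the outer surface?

Series resistances:
  R'_stainless steel = ln(0.0197/0.0166)/(2πk) = 0.1712/(2π·16.6) = 0.001642 m·K/W
  R'_cork board = ln(0.0413/0.0197)/(2πk) = 0.7402/(2π·0.0513) = 2.297 m·K/W
  R'_fibreglass batt = ln(0.0622/0.0413)/(2πk) = 0.4095/(2π·0.0363) = 1.795 m·K/W
ΣR = 4.094 m·K/W
ΔT = Q'·ΣR = 44.0 × 4.094 = 180.1 K
Heat flows inward, so T_out = T_in + ΔT = -164 + 180.1 = 16.1 °C

T_out = 16.1 °C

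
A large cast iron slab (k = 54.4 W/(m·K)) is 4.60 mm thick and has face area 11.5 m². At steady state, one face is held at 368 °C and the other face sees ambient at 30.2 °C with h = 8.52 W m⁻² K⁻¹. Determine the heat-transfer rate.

Q = 33100 W

Treat each layer as a resistance in series:
  R_cast iron = L/(kA) = 0.00460/(54.4·11.5) = 7.353×10^-6 K/W
  R_conv,out = 1/(hA) = 1/(8.52·11.5) = 0.01021 K/W
ΣR = 7.353×10^-6 + 0.01021 = 0.01022 K/W
Q = ΔT/ΣR = (368 °C − 30.2 °C)/0.01022 = 33100 W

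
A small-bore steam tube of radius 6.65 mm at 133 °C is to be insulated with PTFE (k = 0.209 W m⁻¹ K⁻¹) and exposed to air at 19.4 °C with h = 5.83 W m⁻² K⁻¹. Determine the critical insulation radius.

r_cr = 3.58 cm

For a cylinder, r_cr = k_ins/h = 0.209/5.83 = 0.0358 m = 3.58 cm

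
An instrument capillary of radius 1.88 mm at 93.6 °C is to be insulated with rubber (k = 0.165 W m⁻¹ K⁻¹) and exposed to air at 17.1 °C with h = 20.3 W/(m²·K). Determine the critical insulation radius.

For a cylinder, r_cr = k_ins/h = 0.165/20.3 = 0.00813 m = 0.813 cm

r_cr = 0.813 cm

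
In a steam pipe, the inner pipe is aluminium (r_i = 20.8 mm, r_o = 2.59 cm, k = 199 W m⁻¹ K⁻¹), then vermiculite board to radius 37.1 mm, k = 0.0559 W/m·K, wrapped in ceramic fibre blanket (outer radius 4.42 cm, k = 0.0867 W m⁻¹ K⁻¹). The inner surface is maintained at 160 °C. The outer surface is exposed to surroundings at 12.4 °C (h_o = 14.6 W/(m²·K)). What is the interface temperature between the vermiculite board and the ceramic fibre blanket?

T = 65.1 °C

Resistance network (inner→outer):
  R'_aluminium = ln(0.0259/0.0208)/(2πk) = 0.2193/(2π·199) = 1.754×10^-4 m·K/W
  R'_vermiculite board = ln(0.0371/0.0259)/(2πk) = 0.3594/(2π·0.0559) = 1.023 m·K/W
  R'_ceramic fibre blanket = ln(0.0442/0.0371)/(2πk) = 0.1751/(2π·0.0867) = 0.3214 m·K/W
  R'_conv,out = 1/(2πr h) = 1/(2π·0.0442·14.6) = 0.2466 m·K/W
ΣR = 1.754×10^-4 + 1.023 + 0.3214 + 0.2466 = 1.591 m·K/W
Q' = ΔT/ΣR = (160 °C − 12.4 °C)/1.591 = 92.77 W/m
From the inner boundary to the vermiculite board/ceramic fibre blanket interface, ΣR_partial = 1.023 m·K/W.
T_interface = T_in − Q'·ΣR_partial = 160 °C − (92.77)(1.023) = 65.1 °C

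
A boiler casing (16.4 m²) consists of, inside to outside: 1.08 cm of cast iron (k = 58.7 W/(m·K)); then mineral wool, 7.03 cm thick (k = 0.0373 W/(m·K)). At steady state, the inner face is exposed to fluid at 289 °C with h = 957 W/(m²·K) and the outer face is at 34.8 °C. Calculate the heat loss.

Series thermal resistances, inner to outer:
  R_conv,in = 1/(hA) = 1/(957·16.4) = 6.372×10^-5 K/W
  R_cast iron = L/(kA) = 0.0108/(58.7·16.4) = 1.122×10^-5 K/W
  R_mineral wool = L/(kA) = 0.0703/(0.0373·16.4) = 0.1149 K/W
ΣR = 6.372×10^-5 + 1.122×10^-5 + 0.1149 = 0.1150 K/W
Q = ΔT/ΣR = (289 °C − 34.8 °C)/0.1150 = 2210 W

Q = 2210 W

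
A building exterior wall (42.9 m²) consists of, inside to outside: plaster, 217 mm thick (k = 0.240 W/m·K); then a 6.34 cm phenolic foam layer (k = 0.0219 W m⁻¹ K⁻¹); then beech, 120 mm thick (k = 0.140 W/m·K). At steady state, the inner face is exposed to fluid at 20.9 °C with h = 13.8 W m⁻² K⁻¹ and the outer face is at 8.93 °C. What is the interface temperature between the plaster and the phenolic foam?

T = 18.4 °C

Series thermal resistances, inner to outer:
  R_conv,in = 1/(hA) = 1/(13.8·42.9) = 0.001689 K/W
  R_plaster = L/(kA) = 0.217/(0.240·42.9) = 0.02108 K/W
  R_phenolic foam = L/(kA) = 0.0634/(0.0219·42.9) = 0.06748 K/W
  R_beech = L/(kA) = 0.120/(0.140·42.9) = 0.01998 K/W
ΣR = 0.001689 + 0.02108 + 0.06748 + 0.01998 = 0.1102 K/W
Q = ΔT/ΣR = (20.9 °C − 8.93 °C)/0.1102 = 108.6 W
From the inner boundary to the plaster/phenolic foam interface, ΣR_partial = 0.02277 K/W.
T_interface = T_in − Q·ΣR_partial = 20.9 °C − (108.6)(0.02277) = 18.4 °C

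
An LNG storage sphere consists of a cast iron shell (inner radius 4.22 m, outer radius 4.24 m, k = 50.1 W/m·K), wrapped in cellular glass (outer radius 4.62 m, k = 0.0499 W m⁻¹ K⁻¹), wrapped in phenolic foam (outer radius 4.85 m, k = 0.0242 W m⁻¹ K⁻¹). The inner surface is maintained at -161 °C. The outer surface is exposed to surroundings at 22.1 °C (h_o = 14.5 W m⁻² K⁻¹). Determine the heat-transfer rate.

Treat each layer as a resistance in series:
  R_cast iron = (1/4.22 − 1/4.24)/(4πk) = 0.001118/(4π·50.1) = 1.775×10^-6 K/W
  R_cellular glass = (1/4.24 − 1/4.62)/(4πk) = 0.01940/(4π·0.0499) = 0.03094 K/W
  R_phenolic foam = (1/4.62 − 1/4.85)/(4πk) = 0.01026/(4π·0.0242) = 0.03375 K/W
  R_conv,out = 1/(4πr²h) = 1/(4π·4.85²·14.5) = 2.333×10^-4 K/W
ΣR = 1.775×10^-6 + 0.03094 + 0.03375 + 2.333×10^-4 = 0.06493 K/W
Q = ΔT/ΣR = (-161 °C − 22.1 °C)/0.06493 = -2820 W
(Negative Q ⇒ heat flows inward; heat gain = 2820 W.)

Q = 2.82 kW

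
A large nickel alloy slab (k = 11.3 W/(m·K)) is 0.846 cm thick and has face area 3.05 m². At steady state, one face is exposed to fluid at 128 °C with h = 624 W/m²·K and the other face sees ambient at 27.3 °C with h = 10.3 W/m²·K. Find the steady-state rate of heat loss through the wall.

Series thermal resistances, inner to outer:
  R_conv,in = 1/(hA) = 1/(624·3.05) = 5.254×10^-4 K/W
  R_nickel alloy = L/(kA) = 0.00846/(11.3·3.05) = 2.455×10^-4 K/W
  R_conv,out = 1/(hA) = 1/(10.3·3.05) = 0.03183 K/W
ΣR = 5.254×10^-4 + 2.455×10^-4 + 0.03183 = 0.03260 K/W
Q = ΔT/ΣR = (128 °C − 27.3 °C)/0.03260 = 3090 W

Q = 3090 W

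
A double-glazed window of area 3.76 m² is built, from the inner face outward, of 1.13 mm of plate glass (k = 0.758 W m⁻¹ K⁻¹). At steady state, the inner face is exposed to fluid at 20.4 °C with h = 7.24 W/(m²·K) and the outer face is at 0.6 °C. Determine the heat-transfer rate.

Q = 533 W

Resistance network (inner→outer):
  R_conv,in = 1/(hA) = 1/(7.24·3.76) = 0.03673 K/W
  R_plate glass = L/(kA) = 0.00113/(0.758·3.76) = 3.965×10^-4 K/W
ΣR = 0.03673 + 3.965×10^-4 = 0.03713 K/W
Q = ΔT/ΣR = (20.4 °C − 0.6 °C)/0.03713 = 533 W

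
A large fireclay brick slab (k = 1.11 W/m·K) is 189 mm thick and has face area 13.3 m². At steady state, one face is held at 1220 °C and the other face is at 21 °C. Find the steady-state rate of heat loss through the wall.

Q = 93700 W

Q = kA·ΔT/L = 1.11 × 13.3 × |1220 °C − 21 °C| / 0.189 = 93700 W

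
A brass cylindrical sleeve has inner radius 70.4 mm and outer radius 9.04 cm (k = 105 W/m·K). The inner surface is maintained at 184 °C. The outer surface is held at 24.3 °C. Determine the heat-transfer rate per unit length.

Q' = 421 kW/m

Q' = 2πk·ΔT/ln(r₂/r₁) = 2π × 105 × 159.7 / ln(0.0904/0.0704) = 4.21×10^5 W/m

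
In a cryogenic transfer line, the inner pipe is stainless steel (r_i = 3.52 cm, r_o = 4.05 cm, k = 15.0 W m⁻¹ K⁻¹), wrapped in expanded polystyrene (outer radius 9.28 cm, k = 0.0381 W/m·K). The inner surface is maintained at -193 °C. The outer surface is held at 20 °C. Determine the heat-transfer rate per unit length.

Resistance network (inner→outer):
  R'_stainless steel = ln(0.0405/0.0352)/(2πk) = 0.1403/(2π·15.0) = 0.001488 m·K/W
  R'_expanded polystyrene = ln(0.0928/0.0405)/(2πk) = 0.8291/(2π·0.0381) = 3.464 m·K/W
ΣR = 0.001488 + 3.464 = 3.465 m·K/W
Q' = ΔT/ΣR = (-193 °C − 20 °C)/3.465 = -61.5 W/m
(Negative Q' ⇒ heat flows inward; heat gain = 61.5 W/m.)

Q' = 61.5 W/m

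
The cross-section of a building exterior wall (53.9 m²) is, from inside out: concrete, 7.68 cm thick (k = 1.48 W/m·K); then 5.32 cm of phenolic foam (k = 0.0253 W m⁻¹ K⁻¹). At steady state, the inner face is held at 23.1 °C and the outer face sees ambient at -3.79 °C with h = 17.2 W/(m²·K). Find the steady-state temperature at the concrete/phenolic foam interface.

T = 22.5 °C

Resistance network (inner→outer):
  R_concrete = L/(kA) = 0.0768/(1.48·53.9) = 9.627×10^-4 K/W
  R_phenolic foam = L/(kA) = 0.0532/(0.0253·53.9) = 0.03901 K/W
  R_conv,out = 1/(hA) = 1/(17.2·53.9) = 0.001079 K/W
ΣR = 9.627×10^-4 + 0.03901 + 0.001079 = 0.04105 K/W
Q = ΔT/ΣR = (23.1 °C − -3.79 °C)/0.04105 = 655.1 W
From the inner boundary to the concrete/phenolic foam interface, ΣR_partial = 9.627×10^-4 K/W.
T_interface = T_in − Q·ΣR_partial = 23.1 °C − (655.1)(9.627×10^-4) = 22.5 °C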